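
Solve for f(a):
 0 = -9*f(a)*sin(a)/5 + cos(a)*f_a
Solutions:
 f(a) = C1/cos(a)^(9/5)


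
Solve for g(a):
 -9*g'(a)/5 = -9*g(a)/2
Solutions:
 g(a) = C1*exp(5*a/2)


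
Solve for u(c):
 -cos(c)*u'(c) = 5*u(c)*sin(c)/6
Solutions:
 u(c) = C1*cos(c)^(5/6)


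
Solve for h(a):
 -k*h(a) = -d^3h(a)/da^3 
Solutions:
 h(a) = C1*exp(a*k^(1/3)) + C2*exp(a*k^(1/3)*(-1 + sqrt(3)*I)/2) + C3*exp(-a*k^(1/3)*(1 + sqrt(3)*I)/2)


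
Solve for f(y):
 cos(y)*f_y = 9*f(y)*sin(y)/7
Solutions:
 f(y) = C1/cos(y)^(9/7)


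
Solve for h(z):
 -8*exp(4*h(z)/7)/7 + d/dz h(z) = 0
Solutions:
 h(z) = 7*log(-(-1/(C1 + 32*z))^(1/4)) + 7*log(7)/2
 h(z) = 7*log(-1/(C1 + 32*z))/4 + 7*log(7)/2
 h(z) = 7*log(-I*(-1/(C1 + 32*z))^(1/4)) + 7*log(7)/2
 h(z) = 7*log(I*(-1/(C1 + 32*z))^(1/4)) + 7*log(7)/2


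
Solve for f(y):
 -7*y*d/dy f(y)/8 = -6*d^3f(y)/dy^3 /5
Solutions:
 f(y) = C1 + Integral(C2*airyai(35^(1/3)*6^(2/3)*y/12) + C3*airybi(35^(1/3)*6^(2/3)*y/12), y)


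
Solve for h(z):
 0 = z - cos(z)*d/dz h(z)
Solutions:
 h(z) = C1 + Integral(z/cos(z), z)


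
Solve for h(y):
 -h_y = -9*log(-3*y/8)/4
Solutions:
 h(y) = C1 + 9*y*log(-y)/4 + 9*y*(-3*log(2) - 1 + log(3))/4


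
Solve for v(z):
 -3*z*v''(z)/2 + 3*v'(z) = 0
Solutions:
 v(z) = C1 + C2*z^3


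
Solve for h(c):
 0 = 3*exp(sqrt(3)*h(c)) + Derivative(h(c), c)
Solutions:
 h(c) = sqrt(3)*(2*log(1/(C1 + 3*c)) - log(3))/6


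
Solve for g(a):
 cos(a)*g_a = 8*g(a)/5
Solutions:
 g(a) = C1*(sin(a) + 1)^(4/5)/(sin(a) - 1)^(4/5)


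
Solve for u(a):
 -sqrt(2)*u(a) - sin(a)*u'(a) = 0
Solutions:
 u(a) = C1*(cos(a) + 1)^(sqrt(2)/2)/(cos(a) - 1)^(sqrt(2)/2)


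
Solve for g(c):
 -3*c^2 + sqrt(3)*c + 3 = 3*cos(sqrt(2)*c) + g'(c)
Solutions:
 g(c) = C1 - c^3 + sqrt(3)*c^2/2 + 3*c - 3*sqrt(2)*sin(sqrt(2)*c)/2


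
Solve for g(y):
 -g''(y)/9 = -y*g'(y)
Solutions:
 g(y) = C1 + C2*erfi(3*sqrt(2)*y/2)


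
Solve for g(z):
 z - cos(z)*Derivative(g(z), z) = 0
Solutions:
 g(z) = C1 + Integral(z/cos(z), z)


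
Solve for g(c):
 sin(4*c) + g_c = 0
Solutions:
 g(c) = C1 + cos(4*c)/4


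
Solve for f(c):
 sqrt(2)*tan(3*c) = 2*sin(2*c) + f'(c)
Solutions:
 f(c) = C1 - sqrt(2)*log(cos(3*c))/3 + cos(2*c)


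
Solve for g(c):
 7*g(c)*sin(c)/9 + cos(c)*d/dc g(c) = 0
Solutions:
 g(c) = C1*cos(c)^(7/9)


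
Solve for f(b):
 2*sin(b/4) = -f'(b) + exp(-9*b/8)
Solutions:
 f(b) = C1 + 8*cos(b/4) - 8*exp(-9*b/8)/9


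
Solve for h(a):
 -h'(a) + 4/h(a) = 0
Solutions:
 h(a) = -sqrt(C1 + 8*a)
 h(a) = sqrt(C1 + 8*a)


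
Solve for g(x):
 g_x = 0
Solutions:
 g(x) = C1


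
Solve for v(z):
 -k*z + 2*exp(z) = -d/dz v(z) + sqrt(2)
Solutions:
 v(z) = C1 + k*z^2/2 + sqrt(2)*z - 2*exp(z)


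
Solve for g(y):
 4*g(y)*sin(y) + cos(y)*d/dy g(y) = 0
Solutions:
 g(y) = C1*cos(y)^4


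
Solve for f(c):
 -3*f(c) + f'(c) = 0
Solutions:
 f(c) = C1*exp(3*c)


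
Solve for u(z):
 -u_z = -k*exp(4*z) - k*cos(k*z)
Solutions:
 u(z) = C1 + k*exp(4*z)/4 + sin(k*z)


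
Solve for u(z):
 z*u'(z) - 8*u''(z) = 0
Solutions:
 u(z) = C1 + C2*erfi(z/4)


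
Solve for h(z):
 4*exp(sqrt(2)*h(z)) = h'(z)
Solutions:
 h(z) = sqrt(2)*(2*log(-1/(C1 + 4*z)) - log(2))/4


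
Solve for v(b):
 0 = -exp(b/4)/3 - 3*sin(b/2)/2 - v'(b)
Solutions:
 v(b) = C1 - 4*exp(b/4)/3 + 3*cos(b/2)


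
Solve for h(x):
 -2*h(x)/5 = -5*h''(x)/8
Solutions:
 h(x) = C1*exp(-4*x/5) + C2*exp(4*x/5)


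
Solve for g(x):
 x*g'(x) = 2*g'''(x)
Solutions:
 g(x) = C1 + Integral(C2*airyai(2^(2/3)*x/2) + C3*airybi(2^(2/3)*x/2), x)


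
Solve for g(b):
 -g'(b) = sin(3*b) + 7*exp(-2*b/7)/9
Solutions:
 g(b) = C1 + cos(3*b)/3 + 49*exp(-2*b/7)/18


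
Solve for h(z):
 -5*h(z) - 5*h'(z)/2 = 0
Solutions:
 h(z) = C1*exp(-2*z)


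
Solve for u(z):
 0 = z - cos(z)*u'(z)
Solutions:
 u(z) = C1 + Integral(z/cos(z), z)


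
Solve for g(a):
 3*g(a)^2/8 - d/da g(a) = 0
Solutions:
 g(a) = -8/(C1 + 3*a)


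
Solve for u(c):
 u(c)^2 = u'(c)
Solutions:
 u(c) = -1/(C1 + c)


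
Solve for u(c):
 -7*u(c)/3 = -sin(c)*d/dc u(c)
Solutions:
 u(c) = C1*(cos(c) - 1)^(7/6)/(cos(c) + 1)^(7/6)


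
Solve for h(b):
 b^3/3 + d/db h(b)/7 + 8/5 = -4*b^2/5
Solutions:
 h(b) = C1 - 7*b^4/12 - 28*b^3/15 - 56*b/5


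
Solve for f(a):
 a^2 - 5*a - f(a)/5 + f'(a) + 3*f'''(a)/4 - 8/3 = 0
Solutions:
 f(a) = C1*exp(10^(1/3)*a*(-5^(1/3)*(9 + sqrt(481))^(1/3) + 10*2^(1/3)/(9 + sqrt(481))^(1/3))/30)*sin(10^(1/3)*sqrt(3)*a*(10*2^(1/3)/(9 + sqrt(481))^(1/3) + 5^(1/3)*(9 + sqrt(481))^(1/3))/30) + C2*exp(10^(1/3)*a*(-5^(1/3)*(9 + sqrt(481))^(1/3) + 10*2^(1/3)/(9 + sqrt(481))^(1/3))/30)*cos(10^(1/3)*sqrt(3)*a*(10*2^(1/3)/(9 + sqrt(481))^(1/3) + 5^(1/3)*(9 + sqrt(481))^(1/3))/30) + C3*exp(-10^(1/3)*a*(-5^(1/3)*(9 + sqrt(481))^(1/3) + 10*2^(1/3)/(9 + sqrt(481))^(1/3))/15) + 5*a^2 + 25*a + 335/3


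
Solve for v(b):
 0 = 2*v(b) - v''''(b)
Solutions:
 v(b) = C1*exp(-2^(1/4)*b) + C2*exp(2^(1/4)*b) + C3*sin(2^(1/4)*b) + C4*cos(2^(1/4)*b)


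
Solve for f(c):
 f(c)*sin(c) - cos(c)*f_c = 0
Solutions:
 f(c) = C1/cos(c)


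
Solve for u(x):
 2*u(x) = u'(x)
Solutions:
 u(x) = C1*exp(2*x)


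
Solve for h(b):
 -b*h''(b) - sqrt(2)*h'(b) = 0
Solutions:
 h(b) = C1 + C2*b^(1 - sqrt(2))


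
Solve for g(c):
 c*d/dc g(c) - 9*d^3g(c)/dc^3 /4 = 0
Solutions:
 g(c) = C1 + Integral(C2*airyai(2^(2/3)*3^(1/3)*c/3) + C3*airybi(2^(2/3)*3^(1/3)*c/3), c)


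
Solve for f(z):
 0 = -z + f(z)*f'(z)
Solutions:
 f(z) = -sqrt(C1 + z^2)
 f(z) = sqrt(C1 + z^2)


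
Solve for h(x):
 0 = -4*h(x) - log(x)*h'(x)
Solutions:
 h(x) = C1*exp(-4*li(x))


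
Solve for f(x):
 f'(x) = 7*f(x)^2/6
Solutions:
 f(x) = -6/(C1 + 7*x)


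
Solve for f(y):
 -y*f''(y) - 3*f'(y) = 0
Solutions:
 f(y) = C1 + C2/y^2


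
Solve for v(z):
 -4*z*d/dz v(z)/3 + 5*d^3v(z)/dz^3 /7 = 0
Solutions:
 v(z) = C1 + Integral(C2*airyai(15^(2/3)*28^(1/3)*z/15) + C3*airybi(15^(2/3)*28^(1/3)*z/15), z)


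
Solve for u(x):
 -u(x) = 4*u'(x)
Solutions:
 u(x) = C1*exp(-x/4)


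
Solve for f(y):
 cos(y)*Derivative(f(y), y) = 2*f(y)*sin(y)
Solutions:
 f(y) = C1/cos(y)^2


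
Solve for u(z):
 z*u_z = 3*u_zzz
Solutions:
 u(z) = C1 + Integral(C2*airyai(3^(2/3)*z/3) + C3*airybi(3^(2/3)*z/3), z)


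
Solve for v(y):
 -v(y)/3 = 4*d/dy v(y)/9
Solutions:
 v(y) = C1*exp(-3*y/4)


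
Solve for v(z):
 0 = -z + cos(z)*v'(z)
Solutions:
 v(z) = C1 + Integral(z/cos(z), z)


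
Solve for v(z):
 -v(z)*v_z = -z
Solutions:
 v(z) = -sqrt(C1 + z^2)
 v(z) = sqrt(C1 + z^2)


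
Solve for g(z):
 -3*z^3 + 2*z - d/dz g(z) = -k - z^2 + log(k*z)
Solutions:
 g(z) = C1 - 3*z^4/4 + z^3/3 + z^2 + z*(k + 1) - z*log(k*z)


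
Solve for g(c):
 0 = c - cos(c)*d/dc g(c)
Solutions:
 g(c) = C1 + Integral(c/cos(c), c)


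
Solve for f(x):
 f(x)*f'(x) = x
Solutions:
 f(x) = -sqrt(C1 + x^2)
 f(x) = sqrt(C1 + x^2)


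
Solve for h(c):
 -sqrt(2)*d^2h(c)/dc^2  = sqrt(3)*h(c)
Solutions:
 h(c) = C1*sin(2^(3/4)*3^(1/4)*c/2) + C2*cos(2^(3/4)*3^(1/4)*c/2)


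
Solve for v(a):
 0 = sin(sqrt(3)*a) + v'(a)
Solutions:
 v(a) = C1 + sqrt(3)*cos(sqrt(3)*a)/3


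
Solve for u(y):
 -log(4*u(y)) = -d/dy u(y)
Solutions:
 -Integral(1/(log(_y) + 2*log(2)), (_y, u(y))) = C1 - y


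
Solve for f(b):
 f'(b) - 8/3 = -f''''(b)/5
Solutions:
 f(b) = C1 + C4*exp(-5^(1/3)*b) + 8*b/3 + (C2*sin(sqrt(3)*5^(1/3)*b/2) + C3*cos(sqrt(3)*5^(1/3)*b/2))*exp(5^(1/3)*b/2)


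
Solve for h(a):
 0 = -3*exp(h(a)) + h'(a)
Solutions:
 h(a) = log(-1/(C1 + 3*a))


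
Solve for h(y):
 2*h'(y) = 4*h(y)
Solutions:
 h(y) = C1*exp(2*y)


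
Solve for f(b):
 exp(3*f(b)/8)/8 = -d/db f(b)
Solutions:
 f(b) = 8*log((-2*3^(2/3)/3 - 2*3^(1/6)*I)*(1/(C1 + b))^(1/3))
 f(b) = 8*log((-2*3^(2/3)/3 + 2*3^(1/6)*I)*(1/(C1 + b))^(1/3))
 f(b) = 8*log(1/(C1 + 3*b))/3 + 16*log(2)


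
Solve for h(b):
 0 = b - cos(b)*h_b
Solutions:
 h(b) = C1 + Integral(b/cos(b), b)


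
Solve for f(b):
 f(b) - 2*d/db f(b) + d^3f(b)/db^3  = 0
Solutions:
 f(b) = C1*exp(b) + C2*exp(b*(-1 + sqrt(5))/2) + C3*exp(-b*(1 + sqrt(5))/2)


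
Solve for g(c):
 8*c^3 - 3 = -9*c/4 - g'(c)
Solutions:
 g(c) = C1 - 2*c^4 - 9*c^2/8 + 3*c


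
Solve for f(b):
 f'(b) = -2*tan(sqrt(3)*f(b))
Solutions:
 f(b) = sqrt(3)*(pi - asin(C1*exp(-2*sqrt(3)*b)))/3
 f(b) = sqrt(3)*asin(C1*exp(-2*sqrt(3)*b))/3


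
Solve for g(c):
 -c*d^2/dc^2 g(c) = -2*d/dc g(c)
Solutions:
 g(c) = C1 + C2*c^3


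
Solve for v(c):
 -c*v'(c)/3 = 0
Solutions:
 v(c) = C1


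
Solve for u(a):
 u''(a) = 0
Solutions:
 u(a) = C1 + C2*a


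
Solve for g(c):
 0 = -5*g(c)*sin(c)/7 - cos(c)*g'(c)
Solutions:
 g(c) = C1*cos(c)^(5/7)


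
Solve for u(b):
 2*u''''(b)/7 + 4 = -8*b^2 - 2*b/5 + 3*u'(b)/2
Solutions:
 u(b) = C1 + C4*exp(42^(1/3)*b/2) + 16*b^3/9 + 2*b^2/15 + 8*b/3 + (C2*sin(14^(1/3)*3^(5/6)*b/4) + C3*cos(14^(1/3)*3^(5/6)*b/4))*exp(-42^(1/3)*b/4)


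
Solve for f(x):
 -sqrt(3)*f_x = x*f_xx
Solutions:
 f(x) = C1 + C2*x^(1 - sqrt(3))


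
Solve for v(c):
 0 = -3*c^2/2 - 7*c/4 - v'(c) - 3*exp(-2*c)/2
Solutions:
 v(c) = C1 - c^3/2 - 7*c^2/8 + 3*exp(-2*c)/4


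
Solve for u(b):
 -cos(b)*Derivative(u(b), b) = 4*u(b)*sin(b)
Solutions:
 u(b) = C1*cos(b)^4


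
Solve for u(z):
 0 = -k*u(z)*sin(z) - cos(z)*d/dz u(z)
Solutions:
 u(z) = C1*exp(k*log(cos(z)))


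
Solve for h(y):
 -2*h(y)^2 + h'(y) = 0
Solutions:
 h(y) = -1/(C1 + 2*y)


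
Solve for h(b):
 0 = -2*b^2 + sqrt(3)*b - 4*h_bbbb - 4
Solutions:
 h(b) = C1 + C2*b + C3*b^2 + C4*b^3 - b^6/720 + sqrt(3)*b^5/480 - b^4/24


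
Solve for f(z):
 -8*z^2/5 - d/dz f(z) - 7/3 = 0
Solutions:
 f(z) = C1 - 8*z^3/15 - 7*z/3


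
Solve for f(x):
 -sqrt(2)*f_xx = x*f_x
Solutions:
 f(x) = C1 + C2*erf(2^(1/4)*x/2)


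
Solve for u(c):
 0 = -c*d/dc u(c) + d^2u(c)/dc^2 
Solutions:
 u(c) = C1 + C2*erfi(sqrt(2)*c/2)


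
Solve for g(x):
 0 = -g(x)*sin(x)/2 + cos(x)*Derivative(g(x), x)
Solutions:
 g(x) = C1/sqrt(cos(x))


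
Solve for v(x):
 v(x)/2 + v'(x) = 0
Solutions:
 v(x) = C1*exp(-x/2)


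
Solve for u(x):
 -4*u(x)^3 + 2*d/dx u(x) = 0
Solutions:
 u(x) = -sqrt(2)*sqrt(-1/(C1 + 2*x))/2
 u(x) = sqrt(2)*sqrt(-1/(C1 + 2*x))/2


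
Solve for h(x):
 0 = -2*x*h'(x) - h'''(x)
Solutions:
 h(x) = C1 + Integral(C2*airyai(-2^(1/3)*x) + C3*airybi(-2^(1/3)*x), x)


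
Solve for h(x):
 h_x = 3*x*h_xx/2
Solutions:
 h(x) = C1 + C2*x^(5/3)


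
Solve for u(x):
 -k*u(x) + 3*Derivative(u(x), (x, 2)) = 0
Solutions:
 u(x) = C1*exp(-sqrt(3)*sqrt(k)*x/3) + C2*exp(sqrt(3)*sqrt(k)*x/3)


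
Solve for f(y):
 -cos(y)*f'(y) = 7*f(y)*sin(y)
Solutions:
 f(y) = C1*cos(y)^7


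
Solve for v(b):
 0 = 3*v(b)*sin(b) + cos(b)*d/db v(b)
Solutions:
 v(b) = C1*cos(b)^3


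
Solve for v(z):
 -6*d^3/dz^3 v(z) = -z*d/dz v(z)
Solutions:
 v(z) = C1 + Integral(C2*airyai(6^(2/3)*z/6) + C3*airybi(6^(2/3)*z/6), z)


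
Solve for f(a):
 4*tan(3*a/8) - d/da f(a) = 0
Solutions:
 f(a) = C1 - 32*log(cos(3*a/8))/3


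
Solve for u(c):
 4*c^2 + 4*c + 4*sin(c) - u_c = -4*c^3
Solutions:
 u(c) = C1 + c^4 + 4*c^3/3 + 2*c^2 - 4*cos(c)


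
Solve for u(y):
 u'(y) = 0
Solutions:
 u(y) = C1


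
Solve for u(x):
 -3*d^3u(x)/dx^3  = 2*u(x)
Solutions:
 u(x) = C3*exp(-2^(1/3)*3^(2/3)*x/3) + (C1*sin(2^(1/3)*3^(1/6)*x/2) + C2*cos(2^(1/3)*3^(1/6)*x/2))*exp(2^(1/3)*3^(2/3)*x/6)


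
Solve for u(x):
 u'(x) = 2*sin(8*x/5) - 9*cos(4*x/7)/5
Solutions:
 u(x) = C1 - 63*sin(4*x/7)/20 - 5*cos(8*x/5)/4


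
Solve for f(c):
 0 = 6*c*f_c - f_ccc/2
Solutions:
 f(c) = C1 + Integral(C2*airyai(12^(1/3)*c) + C3*airybi(12^(1/3)*c), c)


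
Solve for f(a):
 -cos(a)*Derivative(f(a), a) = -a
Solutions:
 f(a) = C1 + Integral(a/cos(a), a)


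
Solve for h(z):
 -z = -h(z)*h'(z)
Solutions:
 h(z) = -sqrt(C1 + z^2)
 h(z) = sqrt(C1 + z^2)


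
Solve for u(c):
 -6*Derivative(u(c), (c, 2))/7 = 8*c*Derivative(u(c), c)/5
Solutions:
 u(c) = C1 + C2*erf(sqrt(210)*c/15)


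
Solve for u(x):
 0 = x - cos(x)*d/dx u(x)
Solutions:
 u(x) = C1 + Integral(x/cos(x), x)


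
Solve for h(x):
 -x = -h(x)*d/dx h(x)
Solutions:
 h(x) = -sqrt(C1 + x^2)
 h(x) = sqrt(C1 + x^2)


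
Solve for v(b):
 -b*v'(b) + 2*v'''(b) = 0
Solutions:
 v(b) = C1 + Integral(C2*airyai(2^(2/3)*b/2) + C3*airybi(2^(2/3)*b/2), b)


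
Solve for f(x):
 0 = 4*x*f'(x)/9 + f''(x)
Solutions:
 f(x) = C1 + C2*erf(sqrt(2)*x/3)


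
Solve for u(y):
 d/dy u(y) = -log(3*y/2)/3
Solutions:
 u(y) = C1 - y*log(y)/3 - y*log(3)/3 + y*log(2)/3 + y/3


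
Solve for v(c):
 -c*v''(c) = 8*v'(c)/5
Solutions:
 v(c) = C1 + C2/c^(3/5)


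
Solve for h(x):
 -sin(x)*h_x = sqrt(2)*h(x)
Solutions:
 h(x) = C1*(cos(x) + 1)^(sqrt(2)/2)/(cos(x) - 1)^(sqrt(2)/2)


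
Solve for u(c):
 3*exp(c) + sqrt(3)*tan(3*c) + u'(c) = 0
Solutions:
 u(c) = C1 - 3*exp(c) + sqrt(3)*log(cos(3*c))/3


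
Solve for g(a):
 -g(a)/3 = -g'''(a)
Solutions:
 g(a) = C3*exp(3^(2/3)*a/3) + (C1*sin(3^(1/6)*a/2) + C2*cos(3^(1/6)*a/2))*exp(-3^(2/3)*a/6)


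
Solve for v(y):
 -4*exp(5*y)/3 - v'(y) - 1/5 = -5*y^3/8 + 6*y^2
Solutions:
 v(y) = C1 + 5*y^4/32 - 2*y^3 - y/5 - 4*exp(5*y)/15


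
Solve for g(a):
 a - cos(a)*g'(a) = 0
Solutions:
 g(a) = C1 + Integral(a/cos(a), a)


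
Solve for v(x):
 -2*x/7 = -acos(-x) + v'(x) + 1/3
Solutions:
 v(x) = C1 - x^2/7 + x*acos(-x) - x/3 + sqrt(1 - x^2)


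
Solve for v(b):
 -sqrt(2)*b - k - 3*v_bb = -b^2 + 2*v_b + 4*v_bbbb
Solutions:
 v(b) = C1 + C4*exp(-b/2) + b^3/6 - 3*b^2/4 - sqrt(2)*b^2/4 - b*k/2 + 3*sqrt(2)*b/4 + 9*b/4 + (C2*sin(sqrt(15)*b/4) + C3*cos(sqrt(15)*b/4))*exp(b/4)


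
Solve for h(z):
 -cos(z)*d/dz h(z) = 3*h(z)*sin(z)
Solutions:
 h(z) = C1*cos(z)^3


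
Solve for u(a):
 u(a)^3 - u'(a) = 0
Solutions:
 u(a) = -sqrt(2)*sqrt(-1/(C1 + a))/2
 u(a) = sqrt(2)*sqrt(-1/(C1 + a))/2


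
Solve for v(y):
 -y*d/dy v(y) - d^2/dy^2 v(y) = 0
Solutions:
 v(y) = C1 + C2*erf(sqrt(2)*y/2)


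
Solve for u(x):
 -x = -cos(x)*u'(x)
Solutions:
 u(x) = C1 + Integral(x/cos(x), x)


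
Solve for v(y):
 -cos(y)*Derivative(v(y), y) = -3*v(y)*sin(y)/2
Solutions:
 v(y) = C1/cos(y)^(3/2)


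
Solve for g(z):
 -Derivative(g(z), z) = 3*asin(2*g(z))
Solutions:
 Integral(1/asin(2*_y), (_y, g(z))) = C1 - 3*z


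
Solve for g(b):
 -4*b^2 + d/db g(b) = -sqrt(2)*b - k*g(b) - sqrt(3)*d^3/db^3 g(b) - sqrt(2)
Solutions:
 g(b) = C1*exp(b*(-2^(2/3)*3^(1/6)*(9*k + sqrt(81*k^2 + 4*sqrt(3)))^(1/3) + 2*6^(1/3)/(9*k + sqrt(81*k^2 + 4*sqrt(3)))^(1/3))/6) + C2*exp(b*(2^(2/3)*3^(1/6)*(9*k + sqrt(81*k^2 + 4*sqrt(3)))^(1/3) - 6^(2/3)*I*(9*k + sqrt(81*k^2 + 4*sqrt(3)))^(1/3) + 16*sqrt(3)/((9*k + sqrt(81*k^2 + 4*sqrt(3)))^(1/3)*(-2^(2/3)*3^(1/6) + 6^(2/3)*I)))/12) + C3*exp(b*(2^(2/3)*3^(1/6)*(9*k + sqrt(81*k^2 + 4*sqrt(3)))^(1/3) + 6^(2/3)*I*(9*k + sqrt(81*k^2 + 4*sqrt(3)))^(1/3) - 16*sqrt(3)/((9*k + sqrt(81*k^2 + 4*sqrt(3)))^(1/3)*(2^(2/3)*3^(1/6) + 6^(2/3)*I)))/12) + 4*b^2/k - sqrt(2)*b/k - 8*b/k^2 - sqrt(2)/k + sqrt(2)/k^2 + 8/k^3


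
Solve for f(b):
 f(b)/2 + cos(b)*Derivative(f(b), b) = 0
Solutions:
 f(b) = C1*(sin(b) - 1)^(1/4)/(sin(b) + 1)^(1/4)


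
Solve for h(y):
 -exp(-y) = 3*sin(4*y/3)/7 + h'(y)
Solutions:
 h(y) = C1 + 9*cos(4*y/3)/28 + exp(-y)


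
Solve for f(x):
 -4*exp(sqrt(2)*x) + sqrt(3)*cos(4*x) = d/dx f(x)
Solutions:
 f(x) = C1 - 2*sqrt(2)*exp(sqrt(2)*x) + sqrt(3)*sin(4*x)/4


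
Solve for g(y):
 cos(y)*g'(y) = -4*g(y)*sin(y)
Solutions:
 g(y) = C1*cos(y)^4


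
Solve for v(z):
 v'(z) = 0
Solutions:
 v(z) = C1


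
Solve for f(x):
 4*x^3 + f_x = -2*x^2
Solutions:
 f(x) = C1 - x^4 - 2*x^3/3


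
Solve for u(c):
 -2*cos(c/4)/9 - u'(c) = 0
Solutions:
 u(c) = C1 - 8*sin(c/4)/9


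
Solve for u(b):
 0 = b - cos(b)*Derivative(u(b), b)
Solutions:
 u(b) = C1 + Integral(b/cos(b), b)


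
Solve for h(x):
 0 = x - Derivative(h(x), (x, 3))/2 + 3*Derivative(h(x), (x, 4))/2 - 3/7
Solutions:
 h(x) = C1 + C2*x + C3*x^2 + C4*exp(x/3) + x^4/12 + 6*x^3/7


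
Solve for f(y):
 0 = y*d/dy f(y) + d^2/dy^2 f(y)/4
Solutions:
 f(y) = C1 + C2*erf(sqrt(2)*y)


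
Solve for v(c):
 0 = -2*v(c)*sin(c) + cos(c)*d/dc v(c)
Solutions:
 v(c) = C1/cos(c)^2


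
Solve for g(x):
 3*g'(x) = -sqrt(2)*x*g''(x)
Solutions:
 g(x) = C1 + C2*x^(1 - 3*sqrt(2)/2)


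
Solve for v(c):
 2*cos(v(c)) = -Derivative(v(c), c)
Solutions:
 v(c) = pi - asin((C1 + exp(4*c))/(C1 - exp(4*c)))
 v(c) = asin((C1 + exp(4*c))/(C1 - exp(4*c)))


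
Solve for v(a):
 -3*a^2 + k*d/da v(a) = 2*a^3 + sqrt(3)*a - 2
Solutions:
 v(a) = C1 + a^4/(2*k) + a^3/k + sqrt(3)*a^2/(2*k) - 2*a/k


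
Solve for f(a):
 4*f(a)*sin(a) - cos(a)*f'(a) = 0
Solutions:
 f(a) = C1/cos(a)^4


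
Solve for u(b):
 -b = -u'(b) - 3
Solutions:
 u(b) = C1 + b^2/2 - 3*b


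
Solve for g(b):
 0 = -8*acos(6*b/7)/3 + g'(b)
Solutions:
 g(b) = C1 + 8*b*acos(6*b/7)/3 - 4*sqrt(49 - 36*b^2)/9


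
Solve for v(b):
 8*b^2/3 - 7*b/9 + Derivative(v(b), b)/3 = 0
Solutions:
 v(b) = C1 - 8*b^3/3 + 7*b^2/6


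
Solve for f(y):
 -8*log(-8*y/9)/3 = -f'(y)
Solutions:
 f(y) = C1 + 8*y*log(-y)/3 + y*(-16*log(3)/3 - 8/3 + 8*log(2))


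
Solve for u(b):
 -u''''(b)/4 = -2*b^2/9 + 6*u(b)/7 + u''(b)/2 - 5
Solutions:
 u(b) = 7*b^2/27 + (C1*sin(14^(3/4)*3^(1/4)*b*cos(atan(sqrt(119)/7)/2)/7) + C2*cos(14^(3/4)*3^(1/4)*b*cos(atan(sqrt(119)/7)/2)/7))*exp(-14^(3/4)*3^(1/4)*b*sin(atan(sqrt(119)/7)/2)/7) + (C3*sin(14^(3/4)*3^(1/4)*b*cos(atan(sqrt(119)/7)/2)/7) + C4*cos(14^(3/4)*3^(1/4)*b*cos(atan(sqrt(119)/7)/2)/7))*exp(14^(3/4)*3^(1/4)*b*sin(atan(sqrt(119)/7)/2)/7) + 448/81


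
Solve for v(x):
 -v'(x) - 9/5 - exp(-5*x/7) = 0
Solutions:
 v(x) = C1 - 9*x/5 + 7*exp(-5*x/7)/5


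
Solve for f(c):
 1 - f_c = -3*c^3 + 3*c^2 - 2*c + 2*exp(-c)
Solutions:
 f(c) = C1 + 3*c^4/4 - c^3 + c^2 + c + 2*exp(-c)


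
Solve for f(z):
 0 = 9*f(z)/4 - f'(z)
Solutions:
 f(z) = C1*exp(9*z/4)


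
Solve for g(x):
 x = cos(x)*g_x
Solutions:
 g(x) = C1 + Integral(x/cos(x), x)


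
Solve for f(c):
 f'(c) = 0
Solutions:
 f(c) = C1


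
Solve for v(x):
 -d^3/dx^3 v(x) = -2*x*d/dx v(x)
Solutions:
 v(x) = C1 + Integral(C2*airyai(2^(1/3)*x) + C3*airybi(2^(1/3)*x), x)


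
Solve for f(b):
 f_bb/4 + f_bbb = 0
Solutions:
 f(b) = C1 + C2*b + C3*exp(-b/4)


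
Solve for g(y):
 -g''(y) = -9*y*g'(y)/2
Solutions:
 g(y) = C1 + C2*erfi(3*y/2)


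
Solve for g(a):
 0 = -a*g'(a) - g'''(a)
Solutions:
 g(a) = C1 + Integral(C2*airyai(-a) + C3*airybi(-a), a)


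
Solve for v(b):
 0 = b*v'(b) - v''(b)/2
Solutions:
 v(b) = C1 + C2*erfi(b)


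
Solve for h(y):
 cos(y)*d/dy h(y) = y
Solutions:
 h(y) = C1 + Integral(y/cos(y), y)


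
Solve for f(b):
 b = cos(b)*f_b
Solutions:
 f(b) = C1 + Integral(b/cos(b), b)


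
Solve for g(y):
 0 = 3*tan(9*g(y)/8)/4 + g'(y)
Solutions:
 g(y) = -8*asin(C1*exp(-27*y/32))/9 + 8*pi/9
 g(y) = 8*asin(C1*exp(-27*y/32))/9


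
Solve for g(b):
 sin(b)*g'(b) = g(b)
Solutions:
 g(b) = C1*sqrt(cos(b) - 1)/sqrt(cos(b) + 1)


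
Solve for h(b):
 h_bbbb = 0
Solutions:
 h(b) = C1 + C2*b + C3*b^2 + C4*b^3


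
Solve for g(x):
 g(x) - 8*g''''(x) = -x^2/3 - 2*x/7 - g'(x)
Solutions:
 g(x) = C1*exp(x*(-2^(2/3)*(47 + 3*sqrt(249))^(1/3) + 4*2^(1/3)/(47 + 3*sqrt(249))^(1/3) + 4)/24)*sin(2^(1/3)*sqrt(3)*x*(4/(47 + 3*sqrt(249))^(1/3) + 2^(1/3)*(47 + 3*sqrt(249))^(1/3))/24) + C2*exp(x*(-2^(2/3)*(47 + 3*sqrt(249))^(1/3) + 4*2^(1/3)/(47 + 3*sqrt(249))^(1/3) + 4)/24)*cos(2^(1/3)*sqrt(3)*x*(4/(47 + 3*sqrt(249))^(1/3) + 2^(1/3)*(47 + 3*sqrt(249))^(1/3))/24) + C3*exp(-x/2) + C4*exp(x*(-4*2^(1/3)/(47 + 3*sqrt(249))^(1/3) + 2 + 2^(2/3)*(47 + 3*sqrt(249))^(1/3))/12) - x^2/3 + 8*x/21 - 8/21


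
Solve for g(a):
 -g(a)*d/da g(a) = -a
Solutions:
 g(a) = -sqrt(C1 + a^2)
 g(a) = sqrt(C1 + a^2)


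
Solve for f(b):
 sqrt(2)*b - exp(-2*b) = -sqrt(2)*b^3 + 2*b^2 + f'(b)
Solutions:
 f(b) = C1 + sqrt(2)*b^4/4 - 2*b^3/3 + sqrt(2)*b^2/2 + exp(-2*b)/2


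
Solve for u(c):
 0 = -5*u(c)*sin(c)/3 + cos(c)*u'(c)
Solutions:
 u(c) = C1/cos(c)^(5/3)


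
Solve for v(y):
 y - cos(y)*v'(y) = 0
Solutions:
 v(y) = C1 + Integral(y/cos(y), y)


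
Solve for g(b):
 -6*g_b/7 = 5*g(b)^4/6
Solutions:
 g(b) = 12^(1/3)*(1/(C1 + 35*b))^(1/3)
 g(b) = (-12^(1/3) - 2^(2/3)*3^(5/6)*I)*(1/(C1 + 35*b))^(1/3)/2
 g(b) = (-12^(1/3) + 2^(2/3)*3^(5/6)*I)*(1/(C1 + 35*b))^(1/3)/2


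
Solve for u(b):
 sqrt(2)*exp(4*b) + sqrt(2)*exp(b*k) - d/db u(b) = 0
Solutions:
 u(b) = C1 + sqrt(2)*exp(4*b)/4 + sqrt(2)*exp(b*k)/k


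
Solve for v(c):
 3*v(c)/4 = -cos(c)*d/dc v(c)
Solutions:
 v(c) = C1*(sin(c) - 1)^(3/8)/(sin(c) + 1)^(3/8)


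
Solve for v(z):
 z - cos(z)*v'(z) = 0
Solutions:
 v(z) = C1 + Integral(z/cos(z), z)


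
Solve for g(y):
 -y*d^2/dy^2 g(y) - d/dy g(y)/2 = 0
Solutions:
 g(y) = C1 + C2*sqrt(y)


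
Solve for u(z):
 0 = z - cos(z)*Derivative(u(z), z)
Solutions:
 u(z) = C1 + Integral(z/cos(z), z)


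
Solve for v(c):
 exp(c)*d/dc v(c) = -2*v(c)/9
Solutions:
 v(c) = C1*exp(2*exp(-c)/9)


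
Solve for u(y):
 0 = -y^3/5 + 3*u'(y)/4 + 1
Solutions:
 u(y) = C1 + y^4/15 - 4*y/3


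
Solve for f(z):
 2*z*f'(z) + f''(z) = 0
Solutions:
 f(z) = C1 + C2*erf(z)


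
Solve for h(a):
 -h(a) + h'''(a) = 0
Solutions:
 h(a) = C3*exp(a) + (C1*sin(sqrt(3)*a/2) + C2*cos(sqrt(3)*a/2))*exp(-a/2)


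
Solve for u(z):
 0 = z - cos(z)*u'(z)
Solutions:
 u(z) = C1 + Integral(z/cos(z), z)


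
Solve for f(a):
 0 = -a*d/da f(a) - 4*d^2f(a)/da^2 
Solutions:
 f(a) = C1 + C2*erf(sqrt(2)*a/4)


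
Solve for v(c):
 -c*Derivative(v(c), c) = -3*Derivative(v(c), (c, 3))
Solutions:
 v(c) = C1 + Integral(C2*airyai(3^(2/3)*c/3) + C3*airybi(3^(2/3)*c/3), c)


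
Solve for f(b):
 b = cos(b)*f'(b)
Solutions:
 f(b) = C1 + Integral(b/cos(b), b)


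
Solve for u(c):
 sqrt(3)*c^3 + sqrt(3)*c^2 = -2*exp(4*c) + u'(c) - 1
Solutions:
 u(c) = C1 + sqrt(3)*c^4/4 + sqrt(3)*c^3/3 + c + exp(4*c)/2


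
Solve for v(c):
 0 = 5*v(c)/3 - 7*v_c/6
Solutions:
 v(c) = C1*exp(10*c/7)


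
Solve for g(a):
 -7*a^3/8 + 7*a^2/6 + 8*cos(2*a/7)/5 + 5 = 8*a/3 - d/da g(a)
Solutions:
 g(a) = C1 + 7*a^4/32 - 7*a^3/18 + 4*a^2/3 - 5*a - 28*sin(2*a/7)/5


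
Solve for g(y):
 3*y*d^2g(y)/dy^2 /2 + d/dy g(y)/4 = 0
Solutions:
 g(y) = C1 + C2*y^(5/6)


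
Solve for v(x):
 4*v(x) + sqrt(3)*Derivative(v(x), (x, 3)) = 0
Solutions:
 v(x) = C3*exp(-2^(2/3)*3^(5/6)*x/3) + (C1*sin(2^(2/3)*3^(1/3)*x/2) + C2*cos(2^(2/3)*3^(1/3)*x/2))*exp(2^(2/3)*3^(5/6)*x/6)


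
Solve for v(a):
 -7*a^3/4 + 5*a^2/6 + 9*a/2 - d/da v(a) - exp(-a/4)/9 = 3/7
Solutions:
 v(a) = C1 - 7*a^4/16 + 5*a^3/18 + 9*a^2/4 - 3*a/7 + 4*exp(-a/4)/9


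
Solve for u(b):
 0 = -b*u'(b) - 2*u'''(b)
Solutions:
 u(b) = C1 + Integral(C2*airyai(-2^(2/3)*b/2) + C3*airybi(-2^(2/3)*b/2), b)


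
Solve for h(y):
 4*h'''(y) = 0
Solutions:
 h(y) = C1 + C2*y + C3*y^2


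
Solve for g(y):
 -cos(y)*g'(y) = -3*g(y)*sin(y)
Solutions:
 g(y) = C1/cos(y)^3


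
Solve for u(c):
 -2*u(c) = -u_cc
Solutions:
 u(c) = C1*exp(-sqrt(2)*c) + C2*exp(sqrt(2)*c)


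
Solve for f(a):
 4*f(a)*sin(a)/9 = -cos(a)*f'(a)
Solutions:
 f(a) = C1*cos(a)^(4/9)


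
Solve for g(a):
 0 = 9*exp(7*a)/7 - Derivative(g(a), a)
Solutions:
 g(a) = C1 + 9*exp(7*a)/49


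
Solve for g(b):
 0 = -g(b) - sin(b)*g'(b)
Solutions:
 g(b) = C1*sqrt(cos(b) + 1)/sqrt(cos(b) - 1)


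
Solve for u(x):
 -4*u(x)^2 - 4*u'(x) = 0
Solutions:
 u(x) = 1/(C1 + x)


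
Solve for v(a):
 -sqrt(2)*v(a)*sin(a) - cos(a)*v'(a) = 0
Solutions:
 v(a) = C1*cos(a)^(sqrt(2))


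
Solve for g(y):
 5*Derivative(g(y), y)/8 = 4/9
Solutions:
 g(y) = C1 + 32*y/45


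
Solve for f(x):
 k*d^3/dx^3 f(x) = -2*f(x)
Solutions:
 f(x) = C1*exp(2^(1/3)*x*(-1/k)^(1/3)) + C2*exp(2^(1/3)*x*(-1/k)^(1/3)*(-1 + sqrt(3)*I)/2) + C3*exp(-2^(1/3)*x*(-1/k)^(1/3)*(1 + sqrt(3)*I)/2)


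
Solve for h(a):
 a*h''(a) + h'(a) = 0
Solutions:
 h(a) = C1 + C2*log(a)


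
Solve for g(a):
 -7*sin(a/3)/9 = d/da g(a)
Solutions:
 g(a) = C1 + 7*cos(a/3)/3


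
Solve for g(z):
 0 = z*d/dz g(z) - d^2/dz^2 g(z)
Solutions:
 g(z) = C1 + C2*erfi(sqrt(2)*z/2)


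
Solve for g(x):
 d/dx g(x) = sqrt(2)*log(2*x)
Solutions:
 g(x) = C1 + sqrt(2)*x*log(x) - sqrt(2)*x + sqrt(2)*x*log(2)


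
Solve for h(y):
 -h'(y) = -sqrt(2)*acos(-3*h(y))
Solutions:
 Integral(1/acos(-3*_y), (_y, h(y))) = C1 + sqrt(2)*y


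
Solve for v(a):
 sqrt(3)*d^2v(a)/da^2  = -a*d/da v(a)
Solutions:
 v(a) = C1 + C2*erf(sqrt(2)*3^(3/4)*a/6)


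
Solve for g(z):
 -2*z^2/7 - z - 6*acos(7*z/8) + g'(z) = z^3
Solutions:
 g(z) = C1 + z^4/4 + 2*z^3/21 + z^2/2 + 6*z*acos(7*z/8) - 6*sqrt(64 - 49*z^2)/7


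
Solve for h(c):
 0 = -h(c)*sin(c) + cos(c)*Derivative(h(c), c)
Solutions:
 h(c) = C1/cos(c)


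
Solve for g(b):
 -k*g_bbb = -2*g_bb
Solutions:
 g(b) = C1 + C2*b + C3*exp(2*b/k)


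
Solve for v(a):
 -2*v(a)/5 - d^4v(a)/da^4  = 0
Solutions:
 v(a) = (C1*sin(10^(3/4)*a/10) + C2*cos(10^(3/4)*a/10))*exp(-10^(3/4)*a/10) + (C3*sin(10^(3/4)*a/10) + C4*cos(10^(3/4)*a/10))*exp(10^(3/4)*a/10)


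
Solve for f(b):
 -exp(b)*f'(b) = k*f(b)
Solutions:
 f(b) = C1*exp(k*exp(-b))


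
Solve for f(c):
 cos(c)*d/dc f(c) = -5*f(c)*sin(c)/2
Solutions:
 f(c) = C1*cos(c)^(5/2)


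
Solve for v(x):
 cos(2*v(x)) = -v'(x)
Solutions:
 v(x) = -asin((C1 + exp(4*x))/(C1 - exp(4*x)))/2 + pi/2
 v(x) = asin((C1 + exp(4*x))/(C1 - exp(4*x)))/2


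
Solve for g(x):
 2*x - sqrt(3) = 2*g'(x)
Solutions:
 g(x) = C1 + x^2/2 - sqrt(3)*x/2


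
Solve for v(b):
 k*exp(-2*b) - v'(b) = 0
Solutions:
 v(b) = C1 - k*exp(-2*b)/2


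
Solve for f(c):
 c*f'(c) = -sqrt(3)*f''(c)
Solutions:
 f(c) = C1 + C2*erf(sqrt(2)*3^(3/4)*c/6)


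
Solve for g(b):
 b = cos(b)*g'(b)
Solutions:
 g(b) = C1 + Integral(b/cos(b), b)


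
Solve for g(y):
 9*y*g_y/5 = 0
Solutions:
 g(y) = C1


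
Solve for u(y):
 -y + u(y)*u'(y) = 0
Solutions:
 u(y) = -sqrt(C1 + y^2)
 u(y) = sqrt(C1 + y^2)


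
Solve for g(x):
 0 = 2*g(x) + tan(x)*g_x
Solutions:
 g(x) = C1/sin(x)^2


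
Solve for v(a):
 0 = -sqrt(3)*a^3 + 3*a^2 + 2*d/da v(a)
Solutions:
 v(a) = C1 + sqrt(3)*a^4/8 - a^3/2


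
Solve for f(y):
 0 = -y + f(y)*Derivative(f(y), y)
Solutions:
 f(y) = -sqrt(C1 + y^2)
 f(y) = sqrt(C1 + y^2)


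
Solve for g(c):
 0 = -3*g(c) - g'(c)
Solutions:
 g(c) = C1*exp(-3*c)


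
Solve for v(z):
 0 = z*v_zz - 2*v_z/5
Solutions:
 v(z) = C1 + C2*z^(7/5)


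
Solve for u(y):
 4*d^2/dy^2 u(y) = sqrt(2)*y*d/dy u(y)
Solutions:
 u(y) = C1 + C2*erfi(2^(3/4)*y/4)


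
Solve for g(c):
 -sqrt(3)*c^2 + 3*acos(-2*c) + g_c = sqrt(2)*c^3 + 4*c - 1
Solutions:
 g(c) = C1 + sqrt(2)*c^4/4 + sqrt(3)*c^3/3 + 2*c^2 - 3*c*acos(-2*c) - c - 3*sqrt(1 - 4*c^2)/2


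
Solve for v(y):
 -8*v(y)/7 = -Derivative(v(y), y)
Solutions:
 v(y) = C1*exp(8*y/7)


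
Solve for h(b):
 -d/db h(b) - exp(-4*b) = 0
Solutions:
 h(b) = C1 + exp(-4*b)/4


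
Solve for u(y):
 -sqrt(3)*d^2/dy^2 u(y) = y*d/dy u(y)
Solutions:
 u(y) = C1 + C2*erf(sqrt(2)*3^(3/4)*y/6)


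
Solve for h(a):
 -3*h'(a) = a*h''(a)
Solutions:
 h(a) = C1 + C2/a^2


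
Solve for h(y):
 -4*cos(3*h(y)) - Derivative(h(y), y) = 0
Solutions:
 h(y) = -asin((C1 + exp(24*y))/(C1 - exp(24*y)))/3 + pi/3
 h(y) = asin((C1 + exp(24*y))/(C1 - exp(24*y)))/3


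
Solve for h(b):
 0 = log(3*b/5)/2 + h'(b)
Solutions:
 h(b) = C1 - b*log(b)/2 - b*log(3)/2 + b/2 + b*log(5)/2


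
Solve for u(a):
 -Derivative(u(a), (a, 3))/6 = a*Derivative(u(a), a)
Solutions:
 u(a) = C1 + Integral(C2*airyai(-6^(1/3)*a) + C3*airybi(-6^(1/3)*a), a)


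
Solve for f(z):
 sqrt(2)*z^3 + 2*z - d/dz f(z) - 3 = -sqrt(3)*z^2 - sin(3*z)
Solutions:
 f(z) = C1 + sqrt(2)*z^4/4 + sqrt(3)*z^3/3 + z^2 - 3*z - cos(3*z)/3


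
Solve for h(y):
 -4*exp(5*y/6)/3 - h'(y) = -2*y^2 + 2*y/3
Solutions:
 h(y) = C1 + 2*y^3/3 - y^2/3 - 8*exp(5*y/6)/5


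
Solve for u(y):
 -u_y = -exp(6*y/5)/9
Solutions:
 u(y) = C1 + 5*exp(6*y/5)/54


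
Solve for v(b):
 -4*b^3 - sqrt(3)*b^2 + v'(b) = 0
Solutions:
 v(b) = C1 + b^4 + sqrt(3)*b^3/3


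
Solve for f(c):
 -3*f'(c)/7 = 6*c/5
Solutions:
 f(c) = C1 - 7*c^2/5


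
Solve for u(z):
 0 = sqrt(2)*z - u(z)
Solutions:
 u(z) = sqrt(2)*z


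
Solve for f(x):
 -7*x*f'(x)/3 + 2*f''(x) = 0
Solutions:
 f(x) = C1 + C2*erfi(sqrt(21)*x/6)


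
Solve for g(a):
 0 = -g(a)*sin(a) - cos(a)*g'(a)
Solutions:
 g(a) = C1*cos(a)


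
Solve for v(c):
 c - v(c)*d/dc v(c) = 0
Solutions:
 v(c) = -sqrt(C1 + c^2)
 v(c) = sqrt(C1 + c^2)


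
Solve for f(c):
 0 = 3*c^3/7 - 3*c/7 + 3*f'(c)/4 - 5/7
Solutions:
 f(c) = C1 - c^4/7 + 2*c^2/7 + 20*c/21


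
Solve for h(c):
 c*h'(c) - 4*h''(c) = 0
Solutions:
 h(c) = C1 + C2*erfi(sqrt(2)*c/4)


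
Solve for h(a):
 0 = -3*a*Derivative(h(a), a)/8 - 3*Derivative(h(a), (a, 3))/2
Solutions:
 h(a) = C1 + Integral(C2*airyai(-2^(1/3)*a/2) + C3*airybi(-2^(1/3)*a/2), a)


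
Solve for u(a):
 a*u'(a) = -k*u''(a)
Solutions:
 u(a) = C1 + C2*sqrt(k)*erf(sqrt(2)*a*sqrt(1/k)/2)


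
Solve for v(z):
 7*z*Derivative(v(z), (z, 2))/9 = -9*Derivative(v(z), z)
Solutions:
 v(z) = C1 + C2/z^(74/7)


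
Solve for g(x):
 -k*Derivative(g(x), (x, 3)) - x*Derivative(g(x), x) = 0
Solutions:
 g(x) = C1 + Integral(C2*airyai(x*(-1/k)^(1/3)) + C3*airybi(x*(-1/k)^(1/3)), x)


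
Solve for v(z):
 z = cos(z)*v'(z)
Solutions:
 v(z) = C1 + Integral(z/cos(z), z)


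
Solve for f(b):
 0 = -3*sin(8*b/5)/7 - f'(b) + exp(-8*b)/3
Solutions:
 f(b) = C1 + 15*cos(8*b/5)/56 - exp(-8*b)/24


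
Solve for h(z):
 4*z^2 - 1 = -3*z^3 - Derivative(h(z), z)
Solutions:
 h(z) = C1 - 3*z^4/4 - 4*z^3/3 + z


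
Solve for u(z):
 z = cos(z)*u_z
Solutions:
 u(z) = C1 + Integral(z/cos(z), z)


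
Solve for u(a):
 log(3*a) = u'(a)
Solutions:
 u(a) = C1 + a*log(a) - a + a*log(3)


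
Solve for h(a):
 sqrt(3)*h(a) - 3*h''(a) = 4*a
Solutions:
 h(a) = C1*exp(-3^(3/4)*a/3) + C2*exp(3^(3/4)*a/3) + 4*sqrt(3)*a/3


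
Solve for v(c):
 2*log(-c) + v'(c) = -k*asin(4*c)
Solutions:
 v(c) = C1 - 2*c*log(-c) + 2*c - k*(c*asin(4*c) + sqrt(1 - 16*c^2)/4)


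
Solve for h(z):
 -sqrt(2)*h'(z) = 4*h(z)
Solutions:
 h(z) = C1*exp(-2*sqrt(2)*z)


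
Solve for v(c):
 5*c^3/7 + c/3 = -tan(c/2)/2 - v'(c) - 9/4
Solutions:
 v(c) = C1 - 5*c^4/28 - c^2/6 - 9*c/4 + log(cos(c/2))


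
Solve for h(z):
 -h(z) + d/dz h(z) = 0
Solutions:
 h(z) = C1*exp(z)


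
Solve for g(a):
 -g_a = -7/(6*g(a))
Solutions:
 g(a) = -sqrt(C1 + 21*a)/3
 g(a) = sqrt(C1 + 21*a)/3


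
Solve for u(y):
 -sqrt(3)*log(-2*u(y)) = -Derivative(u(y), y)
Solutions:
 -sqrt(3)*Integral(1/(log(-_y) + log(2)), (_y, u(y)))/3 = C1 - y


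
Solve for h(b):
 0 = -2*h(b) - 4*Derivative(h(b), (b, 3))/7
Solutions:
 h(b) = C3*exp(-2^(2/3)*7^(1/3)*b/2) + (C1*sin(2^(2/3)*sqrt(3)*7^(1/3)*b/4) + C2*cos(2^(2/3)*sqrt(3)*7^(1/3)*b/4))*exp(2^(2/3)*7^(1/3)*b/4)


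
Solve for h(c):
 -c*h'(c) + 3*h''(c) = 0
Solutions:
 h(c) = C1 + C2*erfi(sqrt(6)*c/6)


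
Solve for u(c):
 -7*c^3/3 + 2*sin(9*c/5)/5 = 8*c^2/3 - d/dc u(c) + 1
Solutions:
 u(c) = C1 + 7*c^4/12 + 8*c^3/9 + c + 2*cos(9*c/5)/9


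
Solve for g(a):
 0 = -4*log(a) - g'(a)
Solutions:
 g(a) = C1 - 4*a*log(a) + 4*a


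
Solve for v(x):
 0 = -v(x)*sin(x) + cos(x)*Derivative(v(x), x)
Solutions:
 v(x) = C1/cos(x)


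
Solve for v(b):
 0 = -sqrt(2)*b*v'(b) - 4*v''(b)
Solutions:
 v(b) = C1 + C2*erf(2^(3/4)*b/4)


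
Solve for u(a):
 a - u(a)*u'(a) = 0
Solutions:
 u(a) = -sqrt(C1 + a^2)
 u(a) = sqrt(C1 + a^2)


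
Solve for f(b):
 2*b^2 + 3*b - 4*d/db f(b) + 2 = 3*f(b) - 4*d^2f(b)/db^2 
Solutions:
 f(b) = C1*exp(-b/2) + C2*exp(3*b/2) + 2*b^2/3 - 7*b/9 + 94/27


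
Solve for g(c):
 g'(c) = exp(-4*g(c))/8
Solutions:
 g(c) = log(-I*(C1 + c/2)^(1/4))
 g(c) = log(I*(C1 + c/2)^(1/4))
 g(c) = log(-(C1 + c/2)^(1/4))
 g(c) = log(C1 + c/2)/4


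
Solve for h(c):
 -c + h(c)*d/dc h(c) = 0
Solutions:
 h(c) = -sqrt(C1 + c^2)
 h(c) = sqrt(C1 + c^2)


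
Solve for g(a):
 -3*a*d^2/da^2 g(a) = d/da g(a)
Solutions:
 g(a) = C1 + C2*a^(2/3)


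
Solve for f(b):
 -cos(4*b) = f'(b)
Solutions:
 f(b) = C1 - sin(4*b)/4


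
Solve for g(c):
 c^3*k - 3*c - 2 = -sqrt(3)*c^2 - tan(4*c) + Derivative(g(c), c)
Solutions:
 g(c) = C1 + c^4*k/4 + sqrt(3)*c^3/3 - 3*c^2/2 - 2*c - log(cos(4*c))/4


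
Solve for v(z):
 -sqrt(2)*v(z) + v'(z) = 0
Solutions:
 v(z) = C1*exp(sqrt(2)*z)


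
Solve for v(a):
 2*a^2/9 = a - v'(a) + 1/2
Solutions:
 v(a) = C1 - 2*a^3/27 + a^2/2 + a/2


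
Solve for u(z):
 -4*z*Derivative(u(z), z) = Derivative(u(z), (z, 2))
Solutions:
 u(z) = C1 + C2*erf(sqrt(2)*z)


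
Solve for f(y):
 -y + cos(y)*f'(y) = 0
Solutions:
 f(y) = C1 + Integral(y/cos(y), y)


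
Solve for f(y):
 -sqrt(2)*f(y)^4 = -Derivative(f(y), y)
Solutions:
 f(y) = (-1/(C1 + 3*sqrt(2)*y))^(1/3)
 f(y) = (-1/(C1 + sqrt(2)*y))^(1/3)*(-3^(2/3) - 3*3^(1/6)*I)/6
 f(y) = (-1/(C1 + sqrt(2)*y))^(1/3)*(-3^(2/3) + 3*3^(1/6)*I)/6


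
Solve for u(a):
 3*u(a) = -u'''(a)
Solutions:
 u(a) = C3*exp(-3^(1/3)*a) + (C1*sin(3^(5/6)*a/2) + C2*cos(3^(5/6)*a/2))*exp(3^(1/3)*a/2)


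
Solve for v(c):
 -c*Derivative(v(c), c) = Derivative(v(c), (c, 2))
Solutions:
 v(c) = C1 + C2*erf(sqrt(2)*c/2)


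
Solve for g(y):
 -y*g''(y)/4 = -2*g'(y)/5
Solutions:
 g(y) = C1 + C2*y^(13/5)


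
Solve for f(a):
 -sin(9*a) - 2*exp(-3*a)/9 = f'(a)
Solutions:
 f(a) = C1 + cos(9*a)/9 + 2*exp(-3*a)/27


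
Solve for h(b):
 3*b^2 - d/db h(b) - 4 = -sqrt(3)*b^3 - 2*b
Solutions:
 h(b) = C1 + sqrt(3)*b^4/4 + b^3 + b^2 - 4*b


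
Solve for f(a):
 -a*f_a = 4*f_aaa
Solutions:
 f(a) = C1 + Integral(C2*airyai(-2^(1/3)*a/2) + C3*airybi(-2^(1/3)*a/2), a)


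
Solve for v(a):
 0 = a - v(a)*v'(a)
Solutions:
 v(a) = -sqrt(C1 + a^2)
 v(a) = sqrt(C1 + a^2)


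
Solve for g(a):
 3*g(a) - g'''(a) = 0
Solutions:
 g(a) = C3*exp(3^(1/3)*a) + (C1*sin(3^(5/6)*a/2) + C2*cos(3^(5/6)*a/2))*exp(-3^(1/3)*a/2)


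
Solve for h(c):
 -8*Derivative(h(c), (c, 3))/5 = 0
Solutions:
 h(c) = C1 + C2*c + C3*c^2


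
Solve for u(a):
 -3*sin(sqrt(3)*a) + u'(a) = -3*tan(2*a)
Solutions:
 u(a) = C1 + 3*log(cos(2*a))/2 - sqrt(3)*cos(sqrt(3)*a)


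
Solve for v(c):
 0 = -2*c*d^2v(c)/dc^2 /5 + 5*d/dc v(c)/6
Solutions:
 v(c) = C1 + C2*c^(37/12)


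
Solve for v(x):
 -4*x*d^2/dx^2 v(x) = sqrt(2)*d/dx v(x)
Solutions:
 v(x) = C1 + C2*x^(1 - sqrt(2)/4)


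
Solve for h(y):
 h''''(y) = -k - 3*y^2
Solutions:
 h(y) = C1 + C2*y + C3*y^2 + C4*y^3 - k*y^4/24 - y^6/120


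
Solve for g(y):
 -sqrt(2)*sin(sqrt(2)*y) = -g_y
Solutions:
 g(y) = C1 - cos(sqrt(2)*y)


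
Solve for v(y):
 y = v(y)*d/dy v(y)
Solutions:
 v(y) = -sqrt(C1 + y^2)
 v(y) = sqrt(C1 + y^2)


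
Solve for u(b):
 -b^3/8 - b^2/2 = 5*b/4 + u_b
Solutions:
 u(b) = C1 - b^4/32 - b^3/6 - 5*b^2/8


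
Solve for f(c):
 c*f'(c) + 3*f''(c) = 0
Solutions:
 f(c) = C1 + C2*erf(sqrt(6)*c/6)


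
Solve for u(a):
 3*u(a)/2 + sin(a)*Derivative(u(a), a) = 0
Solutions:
 u(a) = C1*(cos(a) + 1)^(3/4)/(cos(a) - 1)^(3/4)


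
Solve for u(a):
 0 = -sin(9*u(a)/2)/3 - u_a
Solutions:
 u(a) = -2*acos((-C1 - exp(3*a))/(C1 - exp(3*a)))/9 + 4*pi/9
 u(a) = 2*acos((-C1 - exp(3*a))/(C1 - exp(3*a)))/9


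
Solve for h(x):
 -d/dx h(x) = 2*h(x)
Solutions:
 h(x) = C1*exp(-2*x)


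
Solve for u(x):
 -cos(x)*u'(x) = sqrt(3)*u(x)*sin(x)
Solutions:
 u(x) = C1*cos(x)^(sqrt(3))


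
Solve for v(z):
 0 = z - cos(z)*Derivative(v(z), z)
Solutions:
 v(z) = C1 + Integral(z/cos(z), z)


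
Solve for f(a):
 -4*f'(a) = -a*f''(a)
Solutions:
 f(a) = C1 + C2*a^5


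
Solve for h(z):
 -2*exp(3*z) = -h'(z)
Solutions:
 h(z) = C1 + 2*exp(3*z)/3


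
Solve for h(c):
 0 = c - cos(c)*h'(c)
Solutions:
 h(c) = C1 + Integral(c/cos(c), c)


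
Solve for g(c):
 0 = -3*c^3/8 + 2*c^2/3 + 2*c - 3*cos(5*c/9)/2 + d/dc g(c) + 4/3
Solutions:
 g(c) = C1 + 3*c^4/32 - 2*c^3/9 - c^2 - 4*c/3 + 27*sin(5*c/9)/10


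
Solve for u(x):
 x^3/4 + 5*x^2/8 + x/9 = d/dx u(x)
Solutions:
 u(x) = C1 + x^4/16 + 5*x^3/24 + x^2/18


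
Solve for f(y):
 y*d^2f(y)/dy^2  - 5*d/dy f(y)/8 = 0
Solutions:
 f(y) = C1 + C2*y^(13/8)


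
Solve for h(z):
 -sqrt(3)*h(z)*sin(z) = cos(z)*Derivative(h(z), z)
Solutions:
 h(z) = C1*cos(z)^(sqrt(3))


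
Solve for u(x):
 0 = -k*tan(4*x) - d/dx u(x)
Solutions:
 u(x) = C1 + k*log(cos(4*x))/4


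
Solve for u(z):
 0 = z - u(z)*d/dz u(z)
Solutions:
 u(z) = -sqrt(C1 + z^2)
 u(z) = sqrt(C1 + z^2)


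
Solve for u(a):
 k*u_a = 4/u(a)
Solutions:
 u(a) = -sqrt(C1 + 8*a/k)
 u(a) = sqrt(C1 + 8*a/k)


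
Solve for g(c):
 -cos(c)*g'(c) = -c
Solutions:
 g(c) = C1 + Integral(c/cos(c), c)


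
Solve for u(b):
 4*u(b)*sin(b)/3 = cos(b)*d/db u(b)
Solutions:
 u(b) = C1/cos(b)^(4/3)


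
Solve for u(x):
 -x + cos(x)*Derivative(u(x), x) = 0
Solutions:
 u(x) = C1 + Integral(x/cos(x), x)


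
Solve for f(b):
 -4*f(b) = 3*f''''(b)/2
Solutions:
 f(b) = (C1*sin(2^(1/4)*3^(3/4)*b/3) + C2*cos(2^(1/4)*3^(3/4)*b/3))*exp(-2^(1/4)*3^(3/4)*b/3) + (C3*sin(2^(1/4)*3^(3/4)*b/3) + C4*cos(2^(1/4)*3^(3/4)*b/3))*exp(2^(1/4)*3^(3/4)*b/3)


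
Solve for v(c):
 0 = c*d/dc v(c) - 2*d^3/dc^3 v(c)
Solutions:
 v(c) = C1 + Integral(C2*airyai(2^(2/3)*c/2) + C3*airybi(2^(2/3)*c/2), c)


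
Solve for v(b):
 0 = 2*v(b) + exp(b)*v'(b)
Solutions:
 v(b) = C1*exp(2*exp(-b))


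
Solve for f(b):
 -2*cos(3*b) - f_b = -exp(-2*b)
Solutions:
 f(b) = C1 - 2*sin(3*b)/3 - exp(-2*b)/2


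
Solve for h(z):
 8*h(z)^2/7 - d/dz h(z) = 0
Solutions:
 h(z) = -7/(C1 + 8*z)


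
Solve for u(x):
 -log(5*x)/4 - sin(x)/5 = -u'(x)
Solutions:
 u(x) = C1 + x*log(x)/4 - x/4 + x*log(5)/4 - cos(x)/5


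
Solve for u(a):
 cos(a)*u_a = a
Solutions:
 u(a) = C1 + Integral(a/cos(a), a)


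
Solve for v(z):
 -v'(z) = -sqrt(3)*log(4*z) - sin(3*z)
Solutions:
 v(z) = C1 + sqrt(3)*z*(log(z) - 1) + 2*sqrt(3)*z*log(2) - cos(3*z)/3


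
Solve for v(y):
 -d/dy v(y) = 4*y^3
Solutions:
 v(y) = C1 - y^4


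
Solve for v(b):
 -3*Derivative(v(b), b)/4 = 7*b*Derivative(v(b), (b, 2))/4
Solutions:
 v(b) = C1 + C2*b^(4/7)


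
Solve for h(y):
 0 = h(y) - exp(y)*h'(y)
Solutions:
 h(y) = C1*exp(-exp(-y))


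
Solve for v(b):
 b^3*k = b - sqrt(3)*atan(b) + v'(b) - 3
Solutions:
 v(b) = C1 + b^4*k/4 - b^2/2 + 3*b + sqrt(3)*(b*atan(b) - log(b^2 + 1)/2)


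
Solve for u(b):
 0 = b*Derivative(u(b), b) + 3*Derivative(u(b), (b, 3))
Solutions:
 u(b) = C1 + Integral(C2*airyai(-3^(2/3)*b/3) + C3*airybi(-3^(2/3)*b/3), b)


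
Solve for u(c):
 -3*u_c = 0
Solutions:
 u(c) = C1
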